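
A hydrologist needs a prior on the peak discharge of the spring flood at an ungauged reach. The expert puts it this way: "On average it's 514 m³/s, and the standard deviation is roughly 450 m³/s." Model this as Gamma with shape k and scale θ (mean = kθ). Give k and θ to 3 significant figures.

k ≈ 1.3, θ ≈ 394

For Gamma(k, scale θ): mean = kθ, variance = kθ², so CV = 1/√k.
CV = SD/mean = 450/514 = 0.8755, hence k = 1/CV² = 1.3.
Then θ = mean/k = 514/1.3 = 394.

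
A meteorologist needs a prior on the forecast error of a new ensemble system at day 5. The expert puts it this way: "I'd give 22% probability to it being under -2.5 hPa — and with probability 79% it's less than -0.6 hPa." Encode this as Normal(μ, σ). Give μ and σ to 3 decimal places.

For Normal(μ,σ), the p-quantile is μ + z_p·σ. Here z_{0.22} = -0.7722, z_{0.79} = 0.8064.
So -2.5 = μ − 0.7722σ and -0.6 = μ + 0.8064σ.
Subtracting: σ = (-0.6 − -2.5)/(0.8064 − (-0.7722)) = 1.204.
Then μ = -2.5 − (-0.7722)·1.204 = -1.571.

μ = -1.571, σ = 1.204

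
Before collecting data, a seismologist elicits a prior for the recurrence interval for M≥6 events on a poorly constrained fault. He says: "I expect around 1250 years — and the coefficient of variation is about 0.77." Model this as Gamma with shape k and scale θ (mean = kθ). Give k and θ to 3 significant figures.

k ≈ 1.69, θ ≈ 741

For Gamma(k, scale θ): mean = kθ, variance = kθ², so CV = 1/√k.
CV = 0.77, hence k = 1/CV² = 1.69.
Then θ = mean/k = 1250/1.69 = 741.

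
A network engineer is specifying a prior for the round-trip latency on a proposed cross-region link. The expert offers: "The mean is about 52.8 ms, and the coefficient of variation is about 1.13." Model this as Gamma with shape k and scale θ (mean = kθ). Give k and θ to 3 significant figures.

For Gamma(k, scale θ): mean = kθ, variance = kθ², so CV = 1/√k.
CV = 1.13, hence k = 1/CV² = 0.783.
Then θ = mean/k = 52.8/0.783 = 67.4.

k ≈ 0.783, θ ≈ 67.4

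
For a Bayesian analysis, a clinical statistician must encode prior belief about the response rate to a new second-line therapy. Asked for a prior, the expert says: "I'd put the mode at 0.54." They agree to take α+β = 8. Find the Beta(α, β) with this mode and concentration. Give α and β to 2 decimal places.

α = 4.24, β = 3.76

For α,β > 1 the Beta mode is (α−1)/(α+β−2). With α+β = 8, the mode is (α−1)/6.
Set (α−1)/6 = 0.54 → α = 1 + 0.54·6 = 4.24.
β = 8 − α = 3.76.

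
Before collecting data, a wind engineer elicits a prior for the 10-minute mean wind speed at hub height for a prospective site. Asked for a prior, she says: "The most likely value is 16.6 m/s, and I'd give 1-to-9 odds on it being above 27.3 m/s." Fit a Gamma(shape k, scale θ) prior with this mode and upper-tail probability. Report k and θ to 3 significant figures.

Gamma(k,θ) with k>1 has mode (k−1)θ, so θ = 16.6/(k−1).
Need P(X < 27.3) = 0.9 with θ tied to k this way. Start at k = 2, θ = 16.6: P(X<27.3) ≈ 0.489.
Too low — raise k to concentrate. Iterating converges to k ≈ 8.62.
Then θ = 16.6/(8.62−1) ≈ 2.18.

k ≈ 8.62, θ ≈ 2.18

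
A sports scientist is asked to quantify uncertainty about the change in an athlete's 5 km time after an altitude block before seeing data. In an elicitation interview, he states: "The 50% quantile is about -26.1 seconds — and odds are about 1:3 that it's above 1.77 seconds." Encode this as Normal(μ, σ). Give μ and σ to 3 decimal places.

For Normal(μ,σ), the p-quantile is μ + z_p·σ. Here z_{0.5} = 0, z_{0.75} = 0.6745.
So -26.1 = μ + 0σ and 1.77 = μ + 0.6745σ.
Subtracting: σ = (1.77 − -26.1)/(0.6745 − (0)) = 41.320.
Then μ = -26.1 − (0)·41.320 = -26.100.

μ = -26.100, σ = 41.320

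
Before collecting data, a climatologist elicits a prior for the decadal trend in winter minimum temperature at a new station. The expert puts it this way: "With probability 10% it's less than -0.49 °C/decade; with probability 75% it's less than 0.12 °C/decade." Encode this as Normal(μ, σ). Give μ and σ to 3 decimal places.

The p-quantile of Normal(μ,σ) is μ + z_p·σ, with z_{0.1} = -1.282 and z_{0.75} = 0.6745.
Eliminate σ: μ = (z₂·x₁ − z₁·x₂)/(z₂ − z₁) = (0.6745·-0.49 − (-1.282)·0.12)/1.956 = -0.090.
Then σ = (x₂ − x₁)/(z₂ − z₁) = (0.12 − -0.49)/1.956 = 0.312.

μ = -0.090, σ = 0.312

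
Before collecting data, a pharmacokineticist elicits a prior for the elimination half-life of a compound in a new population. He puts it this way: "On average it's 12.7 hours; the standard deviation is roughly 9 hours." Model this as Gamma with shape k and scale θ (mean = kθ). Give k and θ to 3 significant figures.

k ≈ 1.99, θ ≈ 6.38

For Gamma(k, scale θ): mean = kθ, variance = kθ², so CV = 1/√k.
CV = SD/mean = 9/12.7 = 0.7087, hence k = 1/CV² = 1.99.
Then θ = mean/k = 12.7/1.99 = 6.38.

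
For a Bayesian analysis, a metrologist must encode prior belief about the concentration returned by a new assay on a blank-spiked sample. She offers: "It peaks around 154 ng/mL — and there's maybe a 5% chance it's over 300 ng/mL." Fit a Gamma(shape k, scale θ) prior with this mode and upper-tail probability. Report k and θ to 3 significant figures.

k ≈ 7.24, θ ≈ 24.7

Gamma(k,θ) with k>1 has mode (k−1)θ, so θ = 154/(k−1).
Need P(X < 300) = 0.95 with θ tied to k this way. Start at k = 2, θ = 154: P(X<300) ≈ 0.580.
Too low — raise k to concentrate. Iterating converges to k ≈ 7.24.
Then θ = 154/(7.24−1) ≈ 24.7.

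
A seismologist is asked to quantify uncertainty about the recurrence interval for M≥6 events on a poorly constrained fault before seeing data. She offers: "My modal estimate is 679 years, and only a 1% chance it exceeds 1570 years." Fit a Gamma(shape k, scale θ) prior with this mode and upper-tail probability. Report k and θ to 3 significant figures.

k ≈ 7.79, θ ≈ 100

Gamma(k,θ) with k>1 has mode (k−1)θ, so θ = 679/(k−1).
Need P(X < 1570) = 0.99 with θ tied to k this way. Start at k = 2, θ = 679: P(X<1570) ≈ 0.672.
Too low — raise k to concentrate. Iterating converges to k ≈ 7.79.
Then θ = 679/(7.79−1) ≈ 100.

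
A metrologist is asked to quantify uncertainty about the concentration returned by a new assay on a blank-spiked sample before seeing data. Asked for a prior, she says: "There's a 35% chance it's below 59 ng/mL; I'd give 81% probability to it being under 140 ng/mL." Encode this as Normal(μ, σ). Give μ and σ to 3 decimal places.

μ = 83.708, σ = 64.122

The p-quantile of Normal(μ,σ) is μ + z_p·σ, with z_{0.35} = -0.3853 and z_{0.81} = 0.8779.
Eliminate σ: μ = (z₂·x₁ − z₁·x₂)/(z₂ − z₁) = (0.8779·59 − (-0.3853)·140)/1.263 = 83.708.
Then σ = (x₂ − x₁)/(z₂ − z₁) = (140 − 59)/1.263 = 64.122.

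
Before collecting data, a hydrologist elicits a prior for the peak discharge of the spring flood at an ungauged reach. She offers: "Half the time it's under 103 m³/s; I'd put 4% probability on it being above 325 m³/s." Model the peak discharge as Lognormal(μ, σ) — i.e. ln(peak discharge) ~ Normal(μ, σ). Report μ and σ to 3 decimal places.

μ ≈ 4.635, σ ≈ 0.656

If T ~ Lognormal(μ,σ) then ln T ~ Normal(μ,σ), so the p-quantile of ln T is μ + z_p·σ.
ln(103) = 4.635 and ln(325) = 5.784; z_{0.5} = 0, z_{0.96} = 1.751.
σ = (5.784 − 4.635)/(1.751 − (0)) = 0.656.
μ = 4.635 − (0)·0.656 = 4.635.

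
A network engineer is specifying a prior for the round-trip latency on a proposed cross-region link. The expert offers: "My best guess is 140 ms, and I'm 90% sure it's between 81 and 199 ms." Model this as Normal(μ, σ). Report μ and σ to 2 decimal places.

A symmetric 90% interval runs μ ± z·σ with z = 1.645.
Half-width = 59, so σ = 59/1.645 = 35.87.
μ is the stated best guess, 140.00.

μ = 140.00, σ = 35.87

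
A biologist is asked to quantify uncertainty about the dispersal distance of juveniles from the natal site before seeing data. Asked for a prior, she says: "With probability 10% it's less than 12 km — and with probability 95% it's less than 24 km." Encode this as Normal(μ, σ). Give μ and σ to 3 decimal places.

The p-quantile of Normal(μ,σ) is μ + z_p·σ, with z_{0.1} = -1.282 and z_{0.95} = 1.645.
Eliminate σ: μ = (z₂·x₁ − z₁·x₂)/(z₂ − z₁) = (1.645·12 − (-1.282)·24)/2.926 = 17.255.
Then σ = (x₂ − x₁)/(z₂ − z₁) = (24 − 12)/2.926 = 4.101.

μ = 17.255, σ = 4.101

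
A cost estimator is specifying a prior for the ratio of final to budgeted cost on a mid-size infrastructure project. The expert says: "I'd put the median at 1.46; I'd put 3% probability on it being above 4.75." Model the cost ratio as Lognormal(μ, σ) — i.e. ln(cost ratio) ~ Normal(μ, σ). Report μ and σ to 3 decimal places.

If T ~ Lognormal(μ,σ) then ln T ~ Normal(μ,σ), so the p-quantile of ln T is μ + z_p·σ.
ln(1.46) = 0.3784 and ln(4.75) = 1.558; z_{0.5} = 0, z_{0.97} = 1.881.
σ = (1.558 − 0.3784)/(1.881 − (0)) = 0.627.
μ = 0.3784 − (0)·0.627 = 0.378.

μ ≈ 0.378, σ ≈ 0.627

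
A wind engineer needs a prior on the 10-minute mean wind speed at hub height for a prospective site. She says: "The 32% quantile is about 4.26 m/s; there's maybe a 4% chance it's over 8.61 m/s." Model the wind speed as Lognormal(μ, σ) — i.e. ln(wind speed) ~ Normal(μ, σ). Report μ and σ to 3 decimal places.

μ ≈ 1.598, σ ≈ 0.317

If T ~ Lognormal(μ,σ) then ln T ~ Normal(μ,σ), so the p-quantile of ln T is μ + z_p·σ.
ln(4.26) = 1.449 and ln(8.61) = 2.153; z_{0.32} = -0.4677, z_{0.96} = 1.751.
σ = (2.153 − 1.449)/(1.751 − (-0.4677)) = 0.317.
μ = 1.449 − (-0.4677)·0.317 = 1.598.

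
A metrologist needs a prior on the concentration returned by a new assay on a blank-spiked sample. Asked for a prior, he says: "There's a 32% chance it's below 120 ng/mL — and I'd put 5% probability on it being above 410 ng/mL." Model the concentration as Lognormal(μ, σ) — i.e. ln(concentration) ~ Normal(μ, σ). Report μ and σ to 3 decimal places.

If T ~ Lognormal(μ,σ) then ln T ~ Normal(μ,σ), so the p-quantile of ln T is μ + z_p·σ.
ln(120) = 4.787 and ln(410) = 6.016; z_{0.32} = -0.4677, z_{0.95} = 1.645.
σ = (6.016 − 4.787)/(1.645 − (-0.4677)) = 0.582.
μ = 4.787 − (-0.4677)·0.582 = 5.060.

μ ≈ 5.060, σ ≈ 0.582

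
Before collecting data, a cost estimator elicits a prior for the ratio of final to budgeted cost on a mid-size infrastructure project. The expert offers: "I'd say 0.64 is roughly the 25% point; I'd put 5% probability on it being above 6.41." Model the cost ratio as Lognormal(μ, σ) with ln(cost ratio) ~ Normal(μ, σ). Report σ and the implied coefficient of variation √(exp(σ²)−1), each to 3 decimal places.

If T ~ Lognormal(μ,σ) then ln T ~ Normal(μ,σ), so the p-quantile of ln T is μ + z_p·σ.
ln(0.64) = -0.4463 and ln(6.41) = 1.858; z_{0.25} = -0.6745, z_{0.95} = 1.645.
σ = (1.858 − -0.4463)/(1.645 − (-0.6745)) = 0.993.
μ = -0.4463 − (-0.6745)·0.993 = 0.224.
CV = √(exp(σ²)−1) = √(exp(0.9869)−1) = 1.297.

σ ≈ 0.993, CV ≈ 1.297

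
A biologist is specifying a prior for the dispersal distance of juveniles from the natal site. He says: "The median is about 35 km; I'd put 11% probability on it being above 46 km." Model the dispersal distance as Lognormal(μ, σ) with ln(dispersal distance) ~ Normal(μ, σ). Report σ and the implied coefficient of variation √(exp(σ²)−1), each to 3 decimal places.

If T ~ Lognormal(μ,σ) then ln T ~ Normal(μ,σ), so the p-quantile of ln T is μ + z_p·σ.
ln(35) = 3.555 and ln(46) = 3.829; z_{0.5} = 0, z_{0.89} = 1.227.
σ = (3.829 − 3.555)/(1.227 − (0)) = 0.223.
μ = 3.555 − (0)·0.223 = 3.555.
CV = √(exp(σ²)−1) = √(exp(0.0496)−1) = 0.226.

σ ≈ 0.223, CV ≈ 0.226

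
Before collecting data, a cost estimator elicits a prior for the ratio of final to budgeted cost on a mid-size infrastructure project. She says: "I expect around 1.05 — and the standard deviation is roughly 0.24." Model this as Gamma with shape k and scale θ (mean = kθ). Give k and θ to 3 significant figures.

For Gamma(k, scale θ): mean = kθ, variance = kθ², so CV = 1/√k.
CV = SD/mean = 0.24/1.05 = 0.2286, hence k = 1/CV² = 19.1.
Then θ = mean/k = 1.05/19.1 = 0.0549.

k ≈ 19.1, θ ≈ 0.0549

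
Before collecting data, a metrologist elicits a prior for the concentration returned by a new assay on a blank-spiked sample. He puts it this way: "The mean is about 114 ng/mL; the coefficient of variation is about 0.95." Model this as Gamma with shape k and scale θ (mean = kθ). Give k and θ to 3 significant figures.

For Gamma(k, scale θ): mean = kθ, variance = kθ², so CV = 1/√k.
CV = 0.95, hence k = 1/CV² = 1.11.
Then θ = mean/k = 114/1.11 = 103.

k ≈ 1.11, θ ≈ 103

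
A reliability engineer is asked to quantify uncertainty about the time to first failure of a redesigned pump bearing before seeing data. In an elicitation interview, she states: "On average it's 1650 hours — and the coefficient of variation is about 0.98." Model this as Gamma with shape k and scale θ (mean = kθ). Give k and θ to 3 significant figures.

k ≈ 1.04, θ ≈ 1580

For Gamma(k, scale θ): mean = kθ, variance = kθ², so CV = 1/√k.
CV = 0.98, hence k = 1/CV² = 1.04.
Then θ = mean/k = 1650/1.04 = 1580.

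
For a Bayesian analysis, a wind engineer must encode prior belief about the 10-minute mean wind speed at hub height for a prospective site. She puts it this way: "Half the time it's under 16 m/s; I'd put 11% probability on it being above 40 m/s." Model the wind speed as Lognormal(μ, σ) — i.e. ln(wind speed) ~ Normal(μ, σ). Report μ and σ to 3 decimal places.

μ ≈ 2.773, σ ≈ 0.747

If T ~ Lognormal(μ,σ) then ln T ~ Normal(μ,σ), so the p-quantile of ln T is μ + z_p·σ.
ln(16) = 2.773 and ln(40) = 3.689; z_{0.5} = 0, z_{0.89} = 1.227.
σ = (3.689 − 2.773)/(1.227 − (0)) = 0.747.
μ = 2.773 − (0)·0.747 = 2.773.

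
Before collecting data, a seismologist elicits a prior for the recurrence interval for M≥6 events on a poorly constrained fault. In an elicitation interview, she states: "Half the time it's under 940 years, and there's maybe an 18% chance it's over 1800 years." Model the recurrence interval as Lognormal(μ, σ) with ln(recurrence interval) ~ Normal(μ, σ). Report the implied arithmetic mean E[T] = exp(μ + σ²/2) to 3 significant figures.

If T ~ Lognormal(μ,σ) then ln T ~ Normal(μ,σ), so the p-quantile of ln T is μ + z_p·σ.
ln(940) = 6.846 and ln(1800) = 7.496; z_{0.5} = 0, z_{0.82} = 0.9154.
σ = (7.496 − 6.846)/(0.9154 − (0)) = 0.710.
μ = 6.846 − (0)·0.710 = 6.846.
E[T] = exp(μ + σ²/2) = exp(6.846 + 0.2519) = 1210 years.

E[T] ≈ 1210 years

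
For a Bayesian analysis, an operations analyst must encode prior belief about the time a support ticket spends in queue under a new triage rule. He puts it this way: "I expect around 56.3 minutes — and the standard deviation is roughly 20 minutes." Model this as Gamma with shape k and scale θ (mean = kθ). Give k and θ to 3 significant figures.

For Gamma(k, scale θ): mean = kθ, variance = kθ², so CV = 1/√k.
CV = SD/mean = 20/56.3 = 0.3552, hence k = 1/CV² = 7.92.
Then θ = mean/k = 56.3/7.92 = 7.1.

k ≈ 7.92, θ ≈ 7.1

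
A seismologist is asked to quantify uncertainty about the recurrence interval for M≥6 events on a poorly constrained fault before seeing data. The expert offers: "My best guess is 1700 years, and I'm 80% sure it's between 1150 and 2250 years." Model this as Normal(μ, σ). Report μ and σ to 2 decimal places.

A symmetric 80% interval runs μ ± z·σ with z = 1.282.
Half-width = 550, so σ = 550/1.282 = 429.17.
μ is the stated best guess, 1700.00.

μ = 1700.00, σ = 429.17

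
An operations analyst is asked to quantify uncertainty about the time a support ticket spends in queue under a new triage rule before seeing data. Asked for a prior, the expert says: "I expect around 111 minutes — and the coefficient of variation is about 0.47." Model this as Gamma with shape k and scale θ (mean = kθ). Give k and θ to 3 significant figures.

k ≈ 4.53, θ ≈ 24.5

For Gamma(k, scale θ): mean = kθ, variance = kθ², so CV = 1/√k.
CV = 0.47, hence k = 1/CV² = 4.53.
Then θ = mean/k = 111/4.53 = 24.5.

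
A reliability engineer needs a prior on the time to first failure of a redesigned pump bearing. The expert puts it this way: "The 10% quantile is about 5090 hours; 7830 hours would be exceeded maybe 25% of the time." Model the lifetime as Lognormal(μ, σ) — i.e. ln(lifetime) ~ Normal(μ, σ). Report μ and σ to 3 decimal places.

μ ≈ 8.817, σ ≈ 0.220

If T ~ Lognormal(μ,σ) then ln T ~ Normal(μ,σ), so the p-quantile of ln T is μ + z_p·σ.
ln(5090) = 8.535 and ln(7830) = 8.966; z_{0.1} = -1.282, z_{0.75} = 0.6745.
σ = (8.966 − 8.535)/(0.6745 − (-1.282)) = 0.220.
μ = 8.535 − (-1.282)·0.220 = 8.817.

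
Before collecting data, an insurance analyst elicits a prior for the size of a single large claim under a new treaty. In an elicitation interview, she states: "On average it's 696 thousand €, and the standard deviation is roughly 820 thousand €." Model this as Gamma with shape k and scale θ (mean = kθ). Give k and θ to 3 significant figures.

For Gamma(k, scale θ): mean = kθ, variance = kθ², so CV = 1/√k.
CV = SD/mean = 820/696 = 1.178, hence k = 1/CV² = 0.72.
Then θ = mean/k = 696/0.72 = 966.

k ≈ 0.72, θ ≈ 966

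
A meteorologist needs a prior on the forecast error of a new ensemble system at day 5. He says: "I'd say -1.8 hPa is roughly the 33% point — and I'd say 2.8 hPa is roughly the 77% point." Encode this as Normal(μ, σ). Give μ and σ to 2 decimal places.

The p-quantile of Normal(μ,σ) is μ + z_p·σ, with z_{0.33} = -0.4399 and z_{0.77} = 0.7388.
Eliminate σ: μ = (z₂·x₁ − z₁·x₂)/(z₂ − z₁) = (0.7388·-1.8 − (-0.4399)·2.8)/1.179 = -0.08.
Then σ = (x₂ − x₁)/(z₂ − z₁) = (2.8 − -1.8)/1.179 = 3.90.

μ = -0.08, σ = 3.90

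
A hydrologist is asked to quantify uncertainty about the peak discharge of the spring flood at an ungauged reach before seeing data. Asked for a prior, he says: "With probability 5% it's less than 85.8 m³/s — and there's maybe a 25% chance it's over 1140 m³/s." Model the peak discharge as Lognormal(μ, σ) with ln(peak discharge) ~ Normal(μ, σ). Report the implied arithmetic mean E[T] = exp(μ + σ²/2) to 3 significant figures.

E[T] ≈ 1000 m³/s

If T ~ Lognormal(μ,σ) then ln T ~ Normal(μ,σ), so the p-quantile of ln T is μ + z_p·σ.
ln(85.8) = 4.452 and ln(1140) = 7.039; z_{0.05} = -1.645, z_{0.75} = 0.6745.
σ = (7.039 − 4.452)/(0.6745 − (-1.645)) = 1.115.
μ = 4.452 − (-1.645)·1.115 = 6.287.
E[T] = exp(μ + σ²/2) = exp(6.287 + 0.6219) = 1000 m³/s.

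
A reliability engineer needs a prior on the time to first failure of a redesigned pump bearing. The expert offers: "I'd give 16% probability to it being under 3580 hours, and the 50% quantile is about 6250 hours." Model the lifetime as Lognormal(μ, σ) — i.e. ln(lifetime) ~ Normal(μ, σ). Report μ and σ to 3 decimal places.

μ ≈ 8.740, σ ≈ 0.560

If T ~ Lognormal(μ,σ) then ln T ~ Normal(μ,σ), so the p-quantile of ln T is μ + z_p·σ.
ln(3580) = 8.183 and ln(6250) = 8.74; z_{0.16} = -0.9945, z_{0.5} = 0.
σ = (8.74 − 8.183)/(0 − (-0.9945)) = 0.560.
μ = 8.183 − (-0.9945)·0.560 = 8.740.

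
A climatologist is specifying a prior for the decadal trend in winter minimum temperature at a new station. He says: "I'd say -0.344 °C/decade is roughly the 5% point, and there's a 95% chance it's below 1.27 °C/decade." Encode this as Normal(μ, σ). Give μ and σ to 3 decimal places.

For Normal(μ,σ), the p-quantile is μ + z_p·σ. Here z_{0.05} = -1.645, z_{0.95} = 1.645.
So -0.344 = μ − 1.645σ and 1.27 = μ + 1.645σ.
Subtracting: σ = (1.27 − -0.344)/(1.645 − (-1.645)) = 0.491.
Then μ = -0.344 − (-1.645)·0.491 = 0.463.

μ = 0.463, σ = 0.491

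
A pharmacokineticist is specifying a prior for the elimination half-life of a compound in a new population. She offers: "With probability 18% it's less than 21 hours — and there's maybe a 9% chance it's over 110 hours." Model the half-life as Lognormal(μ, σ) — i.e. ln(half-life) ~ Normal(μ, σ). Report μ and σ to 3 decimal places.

If T ~ Lognormal(μ,σ) then ln T ~ Normal(μ,σ), so the p-quantile of ln T is μ + z_p·σ.
ln(21) = 3.045 and ln(110) = 4.7; z_{0.18} = -0.9154, z_{0.91} = 1.341.
σ = (4.7 − 3.045)/(1.341 − (-0.9154)) = 0.734.
μ = 3.045 − (-0.9154)·0.734 = 3.716.

μ ≈ 3.716, σ ≈ 0.734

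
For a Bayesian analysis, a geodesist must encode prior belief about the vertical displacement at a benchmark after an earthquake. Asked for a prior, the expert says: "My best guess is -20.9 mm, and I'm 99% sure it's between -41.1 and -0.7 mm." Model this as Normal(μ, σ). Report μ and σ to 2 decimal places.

A symmetric 99% interval runs μ ± z·σ with z = 2.576.
Half-width = 20.2, so σ = 20.2/2.576 = 7.84.
μ is the stated best guess, -20.90.

μ = -20.90, σ = 7.84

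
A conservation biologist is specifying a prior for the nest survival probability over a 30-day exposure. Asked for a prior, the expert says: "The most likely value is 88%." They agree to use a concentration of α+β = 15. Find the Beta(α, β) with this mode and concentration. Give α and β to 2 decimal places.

For α,β > 1 the Beta mode is (α−1)/(α+β−2). With α+β = 15, the mode is (α−1)/13.
Set (α−1)/13 = 0.88 → α = 1 + 0.88·13 = 12.44.
β = 15 − α = 2.56.

α = 12.44, β = 2.56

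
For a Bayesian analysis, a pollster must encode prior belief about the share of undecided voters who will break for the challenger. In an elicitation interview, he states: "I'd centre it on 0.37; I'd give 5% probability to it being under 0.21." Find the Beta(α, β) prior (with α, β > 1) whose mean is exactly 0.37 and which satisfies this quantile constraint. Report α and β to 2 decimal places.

With mean 0.37 fixed, write α = 0.37s, β = 0.63s where s = α+β.
Need P(θ < 0.21) = 0.05 under Beta(0.37s, 0.63s). Normal approximation: (q−m)/√(m(1−m)/s) ≈ z_{0.05} = -1.64, so s ≈ 0.37·0.63·(-1.64)²/(0.21−0.37)² = 24.6.
At s = 24.6: P(θ<0.21) ≈ 0.039. Adjusting to match 0.05 gives s ≈ 21.65.
So α = 0.37·21.65 ≈ 8.01, β = 0.63·21.65 ≈ 13.64.

α ≈ 8.01, β ≈ 13.64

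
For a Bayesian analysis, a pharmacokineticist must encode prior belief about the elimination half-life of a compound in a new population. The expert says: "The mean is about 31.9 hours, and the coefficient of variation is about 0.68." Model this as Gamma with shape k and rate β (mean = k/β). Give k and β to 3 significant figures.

k ≈ 2.16, β ≈ 0.0678

For Gamma(k, rate β): mean = k/β, variance = k/β², so CV = 1/√k.
CV = 0.68, hence k = 1/CV² = 2.16.
Then β = k/mean = 2.16/31.9 = 0.0678.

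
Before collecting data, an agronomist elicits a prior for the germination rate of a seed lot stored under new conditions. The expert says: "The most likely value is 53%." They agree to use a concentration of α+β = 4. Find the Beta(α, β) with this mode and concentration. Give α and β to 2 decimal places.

α = 2.06, β = 1.94

For α,β > 1 the Beta mode is (α−1)/(α+β−2). With α+β = 4, the mode is (α−1)/2.
Set (α−1)/2 = 0.53 → α = 1 + 0.53·2 = 2.06.
β = 4 − α = 1.94.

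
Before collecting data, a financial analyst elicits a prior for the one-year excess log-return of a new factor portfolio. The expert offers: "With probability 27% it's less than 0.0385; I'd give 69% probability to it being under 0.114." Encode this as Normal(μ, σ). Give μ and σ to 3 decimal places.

The p-quantile of Normal(μ,σ) is μ + z_p·σ, with z_{0.27} = -0.6128 and z_{0.69} = 0.4959.
Eliminate σ: μ = (z₂·x₁ − z₁·x₂)/(z₂ − z₁) = (0.4959·0.0385 − (-0.6128)·0.114)/1.109 = 0.080.
Then σ = (x₂ − x₁)/(z₂ − z₁) = (0.114 − 0.0385)/1.109 = 0.068.

μ = 0.080, σ = 0.068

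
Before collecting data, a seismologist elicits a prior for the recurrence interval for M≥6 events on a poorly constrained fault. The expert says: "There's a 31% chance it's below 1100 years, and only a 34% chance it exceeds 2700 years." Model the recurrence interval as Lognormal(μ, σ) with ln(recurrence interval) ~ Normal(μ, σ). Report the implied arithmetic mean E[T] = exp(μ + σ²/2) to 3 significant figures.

If T ~ Lognormal(μ,σ) then ln T ~ Normal(μ,σ), so the p-quantile of ln T is μ + z_p·σ.
ln(1100) = 7.003 and ln(2700) = 7.901; z_{0.31} = -0.4959, z_{0.66} = 0.4125.
σ = (7.901 − 7.003)/(0.4125 − (-0.4959)) = 0.989.
μ = 7.003 − (-0.4959)·0.989 = 7.493.
E[T] = exp(μ + σ²/2) = exp(7.493 + 0.4886) = 2930 years.

E[T] ≈ 2930 years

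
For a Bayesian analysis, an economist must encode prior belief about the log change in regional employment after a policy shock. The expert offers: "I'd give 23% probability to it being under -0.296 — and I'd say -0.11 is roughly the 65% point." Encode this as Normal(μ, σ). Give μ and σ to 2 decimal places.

The p-quantile of Normal(μ,σ) is μ + z_p·σ, with z_{0.23} = -0.7388 and z_{0.65} = 0.3853.
Eliminate σ: μ = (z₂·x₁ − z₁·x₂)/(z₂ − z₁) = (0.3853·-0.296 − (-0.7388)·-0.11)/1.124 = -0.17.
Then σ = (x₂ − x₁)/(z₂ − z₁) = (-0.11 − -0.296)/1.124 = 0.17.

μ = -0.17, σ = 0.17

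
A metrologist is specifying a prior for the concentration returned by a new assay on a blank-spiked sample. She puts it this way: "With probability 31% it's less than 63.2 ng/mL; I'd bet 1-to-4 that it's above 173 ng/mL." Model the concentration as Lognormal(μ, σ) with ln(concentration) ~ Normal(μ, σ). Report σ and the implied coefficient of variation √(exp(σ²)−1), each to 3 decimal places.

If T ~ Lognormal(μ,σ) then ln T ~ Normal(μ,σ), so the p-quantile of ln T is μ + z_p·σ.
ln(63.2) = 4.146 and ln(173) = 5.153; z_{0.31} = -0.4959, z_{0.8} = 0.8416.
σ = (5.153 − 4.146)/(0.8416 − (-0.4959)) = 0.753.
μ = 4.146 − (-0.4959)·0.753 = 4.520.
CV = √(exp(σ²)−1) = √(exp(0.5669)−1) = 0.873.

σ ≈ 0.753, CV ≈ 0.873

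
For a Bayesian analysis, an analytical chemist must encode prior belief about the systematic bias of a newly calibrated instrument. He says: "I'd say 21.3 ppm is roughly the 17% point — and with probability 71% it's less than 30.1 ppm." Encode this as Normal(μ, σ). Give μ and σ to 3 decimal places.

μ = 26.870, σ = 5.837

The p-quantile of Normal(μ,σ) is μ + z_p·σ, with z_{0.17} = -0.9542 and z_{0.71} = 0.5534.
Eliminate σ: μ = (z₂·x₁ − z₁·x₂)/(z₂ − z₁) = (0.5534·21.3 − (-0.9542)·30.1)/1.508 = 26.870.
Then σ = (x₂ − x₁)/(z₂ − z₁) = (30.1 − 21.3)/1.508 = 5.837.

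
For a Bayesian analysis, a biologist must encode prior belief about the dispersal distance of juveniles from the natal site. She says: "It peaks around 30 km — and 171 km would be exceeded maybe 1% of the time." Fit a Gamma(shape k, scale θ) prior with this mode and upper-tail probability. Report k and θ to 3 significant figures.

k ≈ 2.24, θ ≈ 24.1

Gamma(k,θ) with k>1 has mode (k−1)θ, so θ = 30/(k−1).
Need P(X < 171) = 0.99 with θ tied to k this way. Start at k = 2, θ = 30: P(X<171) ≈ 0.978.
Too low — raise k to concentrate. Iterating converges to k ≈ 2.24.
Then θ = 30/(2.24−1) ≈ 24.1.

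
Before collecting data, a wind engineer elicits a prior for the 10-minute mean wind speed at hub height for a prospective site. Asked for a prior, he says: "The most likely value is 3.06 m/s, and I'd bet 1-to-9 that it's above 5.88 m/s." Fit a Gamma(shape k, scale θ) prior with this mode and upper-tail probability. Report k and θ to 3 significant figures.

Gamma(k,θ) with k>1 has mode (k−1)θ, so θ = 3.06/(k−1).
Need P(X < 5.88) = 0.9 with θ tied to k this way. Start at k = 2, θ = 3.06: P(X<5.88) ≈ 0.572.
Too low — raise k to concentrate. Iterating converges to k ≈ 5.49.
Then θ = 3.06/(5.49−1) ≈ 0.682.

k ≈ 5.49, θ ≈ 0.682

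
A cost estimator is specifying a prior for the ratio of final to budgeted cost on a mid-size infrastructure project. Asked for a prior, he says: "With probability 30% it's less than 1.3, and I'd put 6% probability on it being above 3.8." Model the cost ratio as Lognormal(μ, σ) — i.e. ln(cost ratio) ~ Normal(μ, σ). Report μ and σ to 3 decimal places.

μ ≈ 0.533, σ ≈ 0.516

If T ~ Lognormal(μ,σ) then ln T ~ Normal(μ,σ), so the p-quantile of ln T is μ + z_p·σ.
ln(1.3) = 0.2624 and ln(3.8) = 1.335; z_{0.3} = -0.5244, z_{0.94} = 1.555.
σ = (1.335 − 0.2624)/(1.555 − (-0.5244)) = 0.516.
μ = 0.2624 − (-0.5244)·0.516 = 0.533.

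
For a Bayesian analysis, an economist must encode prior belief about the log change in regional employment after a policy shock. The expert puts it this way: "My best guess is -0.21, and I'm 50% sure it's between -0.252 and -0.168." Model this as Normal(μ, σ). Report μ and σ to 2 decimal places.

μ = -0.21, σ = 0.06

A symmetric 50% interval runs μ ± z·σ with z = 0.6745.
Half-width = 0.042, so σ = 0.042/0.6745 = 0.06.
μ is the stated best guess, -0.21.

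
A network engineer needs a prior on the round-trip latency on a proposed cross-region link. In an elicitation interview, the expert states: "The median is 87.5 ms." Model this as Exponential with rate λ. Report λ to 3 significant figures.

λ ≈ 0.00792

Exponential median = ln 2 / λ, so λ = ln 2 / 87.5 = 0.00792.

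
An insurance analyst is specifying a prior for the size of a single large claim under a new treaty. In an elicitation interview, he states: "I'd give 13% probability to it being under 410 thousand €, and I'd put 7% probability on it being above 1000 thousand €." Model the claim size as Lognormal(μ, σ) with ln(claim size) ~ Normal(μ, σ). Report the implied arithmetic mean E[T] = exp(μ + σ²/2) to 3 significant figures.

E[T] ≈ 640 thousand €

If T ~ Lognormal(μ,σ) then ln T ~ Normal(μ,σ), so the p-quantile of ln T is μ + z_p·σ.
ln(410) = 6.016 and ln(1000) = 6.908; z_{0.13} = -1.126, z_{0.93} = 1.476.
σ = (6.908 − 6.016)/(1.476 − (-1.126)) = 0.343.
μ = 6.016 − (-1.126)·0.343 = 6.402.
E[T] = exp(μ + σ²/2) = exp(6.402 + 0.0587) = 640 thousand €.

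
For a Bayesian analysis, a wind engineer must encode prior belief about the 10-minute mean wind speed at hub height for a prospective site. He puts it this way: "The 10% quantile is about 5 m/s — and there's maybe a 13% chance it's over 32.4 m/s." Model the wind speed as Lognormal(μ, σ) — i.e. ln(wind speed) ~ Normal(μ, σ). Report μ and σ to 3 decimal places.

μ ≈ 2.604, σ ≈ 0.776

If T ~ Lognormal(μ,σ) then ln T ~ Normal(μ,σ), so the p-quantile of ln T is μ + z_p·σ.
ln(5) = 1.609 and ln(32.4) = 3.478; z_{0.1} = -1.282, z_{0.87} = 1.126.
σ = (3.478 − 1.609)/(1.126 − (-1.282)) = 0.776.
μ = 1.609 − (-1.282)·0.776 = 2.604.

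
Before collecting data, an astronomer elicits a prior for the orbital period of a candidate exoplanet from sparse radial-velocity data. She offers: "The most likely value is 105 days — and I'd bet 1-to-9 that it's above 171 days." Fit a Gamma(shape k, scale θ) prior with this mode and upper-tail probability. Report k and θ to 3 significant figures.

k ≈ 8.92, θ ≈ 13.3

Gamma(k,θ) with k>1 has mode (k−1)θ, so θ = 105/(k−1).
Need P(X < 171) = 0.9 with θ tied to k this way. Start at k = 2, θ = 105: P(X<171) ≈ 0.484.
Too low — raise k to concentrate. Iterating converges to k ≈ 8.92.
Then θ = 105/(8.92−1) ≈ 13.3.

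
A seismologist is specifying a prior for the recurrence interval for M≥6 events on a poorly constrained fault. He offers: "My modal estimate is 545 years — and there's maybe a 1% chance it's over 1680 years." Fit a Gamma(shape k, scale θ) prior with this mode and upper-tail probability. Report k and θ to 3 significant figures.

k ≈ 4.53, θ ≈ 154

Gamma(k,θ) with k>1 has mode (k−1)θ, so θ = 545/(k−1).
Need P(X < 1680) = 0.99 with θ tied to k this way. Start at k = 2, θ = 545: P(X<1680) ≈ 0.813.
Too low — raise k to concentrate. Iterating converges to k ≈ 4.53.
Then θ = 545/(4.53−1) ≈ 154.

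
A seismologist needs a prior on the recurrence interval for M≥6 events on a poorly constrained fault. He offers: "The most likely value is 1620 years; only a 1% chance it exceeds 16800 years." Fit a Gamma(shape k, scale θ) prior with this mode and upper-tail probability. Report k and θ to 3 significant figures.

k ≈ 1.56, θ ≈ 2900

Gamma(k,θ) with k>1 has mode (k−1)θ, so θ = 1620/(k−1).
Need P(X < 16800) = 0.99 with θ tied to k this way. Start at k = 2, θ = 1620: P(X<16800) ≈ 1.000.
Too high — lower k to spread out. Iterating converges to k ≈ 1.56.
Then θ = 1620/(1.56−1) ≈ 2900.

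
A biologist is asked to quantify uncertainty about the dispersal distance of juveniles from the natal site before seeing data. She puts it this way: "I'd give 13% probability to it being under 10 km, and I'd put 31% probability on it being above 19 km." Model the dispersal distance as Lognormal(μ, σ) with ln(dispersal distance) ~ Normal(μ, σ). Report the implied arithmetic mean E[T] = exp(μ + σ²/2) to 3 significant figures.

E[T] ≈ 16.9 km

If T ~ Lognormal(μ,σ) then ln T ~ Normal(μ,σ), so the p-quantile of ln T is μ + z_p·σ.
ln(10) = 2.303 and ln(19) = 2.944; z_{0.13} = -1.126, z_{0.69} = 0.4959.
σ = (2.944 − 2.303)/(0.4959 − (-1.126)) = 0.396.
μ = 2.303 − (-1.126)·0.396 = 2.748.
E[T] = exp(μ + σ²/2) = exp(2.748 + 0.0783) = 16.9 km.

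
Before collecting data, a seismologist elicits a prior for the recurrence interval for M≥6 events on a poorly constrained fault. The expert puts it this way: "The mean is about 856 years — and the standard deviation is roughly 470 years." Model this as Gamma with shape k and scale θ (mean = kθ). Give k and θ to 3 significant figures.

k ≈ 3.32, θ ≈ 258

For Gamma(k, scale θ): mean = kθ, variance = kθ², so CV = 1/√k.
CV = SD/mean = 470/856 = 0.5491, hence k = 1/CV² = 3.32.
Then θ = mean/k = 856/3.32 = 258.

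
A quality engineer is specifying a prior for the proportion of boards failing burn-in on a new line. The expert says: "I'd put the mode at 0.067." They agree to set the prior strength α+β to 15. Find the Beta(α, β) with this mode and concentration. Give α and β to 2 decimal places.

For α,β > 1 the Beta mode is (α−1)/(α+β−2). With α+β = 15, the mode is (α−1)/13.
Set (α−1)/13 = 0.067 → α = 1 + 0.067·13 = 1.87.
β = 15 − α = 13.13.

α = 1.87, β = 13.13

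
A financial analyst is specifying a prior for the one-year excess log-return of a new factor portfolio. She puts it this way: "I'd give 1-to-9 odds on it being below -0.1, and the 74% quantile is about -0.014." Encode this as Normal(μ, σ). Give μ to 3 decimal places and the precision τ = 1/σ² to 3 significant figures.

μ = -0.043, τ = 501

For Normal(μ,σ), the p-quantile is μ + z_p·σ. Here z_{0.1} = -1.282, z_{0.74} = 0.6433.
So -0.1 = μ − 1.282σ and -0.014 = μ + 0.6433σ.
Subtracting: σ = (-0.014 − -0.1)/(0.6433 − (-1.282)) = 0.045.
Then μ = -0.1 − (-1.282)·0.045 = -0.043.
Precision τ = 1/σ² = 1/0.04468² = 501.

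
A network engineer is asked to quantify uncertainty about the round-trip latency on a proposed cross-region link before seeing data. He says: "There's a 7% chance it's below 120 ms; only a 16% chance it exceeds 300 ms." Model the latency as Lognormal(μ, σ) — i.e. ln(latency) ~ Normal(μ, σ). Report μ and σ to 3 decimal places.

If T ~ Lognormal(μ,σ) then ln T ~ Normal(μ,σ), so the p-quantile of ln T is μ + z_p·σ.
ln(120) = 4.787 and ln(300) = 5.704; z_{0.07} = -1.476, z_{0.84} = 0.9945.
σ = (5.704 − 4.787)/(0.9945 − (-1.476)) = 0.371.
μ = 4.787 − (-1.476)·0.371 = 5.335.

μ ≈ 5.335, σ ≈ 0.371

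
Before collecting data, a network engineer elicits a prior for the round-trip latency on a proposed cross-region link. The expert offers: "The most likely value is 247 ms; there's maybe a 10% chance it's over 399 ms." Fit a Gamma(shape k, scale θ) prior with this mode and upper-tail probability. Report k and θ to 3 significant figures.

Gamma(k,θ) with k>1 has mode (k−1)θ, so θ = 247/(k−1).
Need P(X < 399) = 0.9 with θ tied to k this way. Start at k = 2, θ = 247: P(X<399) ≈ 0.480.
Too low — raise k to concentrate. Iterating converges to k ≈ 9.18.
Then θ = 247/(9.18−1) ≈ 30.2.

k ≈ 9.18, θ ≈ 30.2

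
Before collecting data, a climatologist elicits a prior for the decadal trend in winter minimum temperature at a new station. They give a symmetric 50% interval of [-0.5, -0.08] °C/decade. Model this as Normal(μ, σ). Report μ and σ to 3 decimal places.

μ = -0.290, σ = 0.311

A symmetric 50% interval runs μ ± z·σ with z = 0.6745.
Half-width = 0.21, so σ = 0.21/0.6745 = 0.311.
μ is the interval midpoint, -0.290.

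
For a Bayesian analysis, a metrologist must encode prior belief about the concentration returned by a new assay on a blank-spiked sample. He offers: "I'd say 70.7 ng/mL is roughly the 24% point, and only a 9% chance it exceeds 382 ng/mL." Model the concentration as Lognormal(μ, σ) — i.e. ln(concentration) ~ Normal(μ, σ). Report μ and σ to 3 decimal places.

μ ≈ 4.841, σ ≈ 0.824

If T ~ Lognormal(μ,σ) then ln T ~ Normal(μ,σ), so the p-quantile of ln T is μ + z_p·σ.
ln(70.7) = 4.258 and ln(382) = 5.945; z_{0.24} = -0.7063, z_{0.91} = 1.341.
σ = (5.945 − 4.258)/(1.341 − (-0.7063)) = 0.824.
μ = 4.258 − (-0.7063)·0.824 = 4.841.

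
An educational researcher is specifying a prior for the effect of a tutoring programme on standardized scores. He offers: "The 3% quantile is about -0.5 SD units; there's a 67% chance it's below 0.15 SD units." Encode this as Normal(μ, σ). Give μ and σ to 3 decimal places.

μ = 0.027, σ = 0.280

For Normal(μ,σ), the p-quantile is μ + z_p·σ. Here z_{0.03} = -1.881, z_{0.67} = 0.4399.
So -0.5 = μ − 1.881σ and 0.15 = μ + 0.4399σ.
Subtracting: σ = (0.15 − -0.5)/(0.4399 − (-1.881)) = 0.280.
Then μ = -0.5 − (-1.881)·0.280 = 0.027.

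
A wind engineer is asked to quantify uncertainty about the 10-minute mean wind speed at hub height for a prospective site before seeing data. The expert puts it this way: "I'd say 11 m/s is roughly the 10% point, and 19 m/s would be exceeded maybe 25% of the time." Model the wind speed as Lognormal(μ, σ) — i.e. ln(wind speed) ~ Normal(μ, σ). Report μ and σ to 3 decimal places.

μ ≈ 2.756, σ ≈ 0.279

If T ~ Lognormal(μ,σ) then ln T ~ Normal(μ,σ), so the p-quantile of ln T is μ + z_p·σ.
ln(11) = 2.398 and ln(19) = 2.944; z_{0.1} = -1.282, z_{0.75} = 0.6745.
σ = (2.944 − 2.398)/(0.6745 − (-1.282)) = 0.279.
μ = 2.398 − (-1.282)·0.279 = 2.756.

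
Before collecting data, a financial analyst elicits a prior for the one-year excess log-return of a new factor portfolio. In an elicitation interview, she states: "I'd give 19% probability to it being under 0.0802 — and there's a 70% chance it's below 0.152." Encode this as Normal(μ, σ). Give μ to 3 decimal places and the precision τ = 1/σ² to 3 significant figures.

μ = 0.125, τ = 381

For Normal(μ,σ), the p-quantile is μ + z_p·σ. Here z_{0.19} = -0.8779, z_{0.7} = 0.5244.
So 0.0802 = μ − 0.8779σ and 0.152 = μ + 0.5244σ.
Subtracting: σ = (0.152 − 0.0802)/(0.5244 − (-0.8779)) = 0.051.
Then μ = 0.0802 − (-0.8779)·0.051 = 0.125.
Precision τ = 1/σ² = 1/0.0512² = 381.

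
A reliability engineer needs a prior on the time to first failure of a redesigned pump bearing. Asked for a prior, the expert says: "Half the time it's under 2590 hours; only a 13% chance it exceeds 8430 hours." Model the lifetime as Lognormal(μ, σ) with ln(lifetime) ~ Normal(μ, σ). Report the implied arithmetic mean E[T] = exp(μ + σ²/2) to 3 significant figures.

If T ~ Lognormal(μ,σ) then ln T ~ Normal(μ,σ), so the p-quantile of ln T is μ + z_p·σ.
ln(2590) = 7.859 and ln(8430) = 9.04; z_{0.5} = 0, z_{0.87} = 1.126.
σ = (9.04 − 7.859)/(1.126 − (0)) = 1.048.
μ = 7.859 − (0)·1.048 = 7.859.
E[T] = exp(μ + σ²/2) = exp(7.859 + 0.5489) = 4480 hours.

E[T] ≈ 4480 hours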